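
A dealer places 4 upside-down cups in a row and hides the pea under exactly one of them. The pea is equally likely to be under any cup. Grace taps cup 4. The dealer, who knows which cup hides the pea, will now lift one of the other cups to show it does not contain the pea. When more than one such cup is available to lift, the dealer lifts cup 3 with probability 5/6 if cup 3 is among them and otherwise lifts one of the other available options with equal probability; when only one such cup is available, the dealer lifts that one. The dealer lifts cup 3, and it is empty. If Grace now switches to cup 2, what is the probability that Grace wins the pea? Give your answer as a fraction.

Apply Bayes' rule, conditioning on where the pea actually is.
If it is under any of cups 1, 2, and 4 (prior 1/4 each): cup 3 is available, opened with probability 5/6; weight (1/4)·(5/6) = 5/24 each.
If it is under cup 3 (prior 1/4): the dealer opened cup 3, so this case is ruled out; weight (1/4)·0 = 0.
The weights sum to 5/8.
So P(the pea under cup 2 | the dealer opened cup 3) = (5/24) / (5/8) = 1/3.

1/3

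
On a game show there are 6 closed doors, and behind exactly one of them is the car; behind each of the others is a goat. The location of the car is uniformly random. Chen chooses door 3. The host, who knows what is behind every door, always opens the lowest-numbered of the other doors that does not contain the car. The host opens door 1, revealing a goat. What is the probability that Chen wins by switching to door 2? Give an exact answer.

1/5

Consider each possible location of the car in turn.
If it is behind door 1 (prior 1/6): the host opened door 1, so this case is ruled out; weight (1/6)·0 = 0.
If it is behind any of doors 2, 3, 4, 5, and 6 (prior 1/6 each): door 1 is the lowest-numbered option available, probability 1; weight (1/6)·1 = 1/6 each.
The weights sum to 5/6.
So P(the car behind door 2 | the host opened door 1) = (1/6) / (5/6) = 1/5.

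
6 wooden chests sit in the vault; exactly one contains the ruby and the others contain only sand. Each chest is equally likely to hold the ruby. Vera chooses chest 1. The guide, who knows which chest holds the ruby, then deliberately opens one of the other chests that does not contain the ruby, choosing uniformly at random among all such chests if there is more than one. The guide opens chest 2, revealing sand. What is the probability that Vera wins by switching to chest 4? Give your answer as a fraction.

Consider each possible location of the ruby in turn.
If it is in chest 1 (prior 1/6): the guide has 5 equally likely choices, so probability 1/5; weight (1/6)·(1/5) = 1/30.
If it is in chest 2 (prior 1/6): the guide opened chest 2, so this case is ruled out; weight (1/6)·0 = 0.
If it is in any of chests 3, 4, 5, and 6 (prior 1/6 each): the guide has 4 equally likely choices, so probability 1/4; weight (1/6)·(1/4) = 1/24 each.
The weights sum to 1/5.
So P(the ruby in chest 4 | the guide opened chest 2) = (1/24) / (1/5) = 5/24.

5/24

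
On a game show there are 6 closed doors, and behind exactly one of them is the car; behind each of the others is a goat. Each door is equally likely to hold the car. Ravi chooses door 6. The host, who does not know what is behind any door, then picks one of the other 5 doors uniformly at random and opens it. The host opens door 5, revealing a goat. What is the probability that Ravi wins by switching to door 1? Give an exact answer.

1/5

Because the host chose which door to open without knowing where the car is, the choice is independent of the prize location. Learning that door 5 does not hold the car simply rules out that one location and leaves the remaining 5 doors still equally likely by symmetry.
So P(the car behind door 1) = 1/5.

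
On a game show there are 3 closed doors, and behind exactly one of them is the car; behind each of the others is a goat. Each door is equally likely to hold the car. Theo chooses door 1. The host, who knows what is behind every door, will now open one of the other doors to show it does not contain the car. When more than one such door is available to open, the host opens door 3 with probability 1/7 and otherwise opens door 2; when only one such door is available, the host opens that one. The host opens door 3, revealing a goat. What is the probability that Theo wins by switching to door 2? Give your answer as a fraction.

7/8

Consider each possible location of the car in turn.
If it is behind door 1 (prior 1/3): door 3 is available, opened with probability 1/7; weight (1/3)·(1/7) = 1/21.
If it is behind door 2 (prior 1/3): only door 3 is available, probability 1; weight (1/3)·1 = 1/3.
If it is behind door 3 (prior 1/3): the host opened door 3, so this case is ruled out; weight (1/3)·0 = 0.
The weights sum to 8/21.
So P(the car behind door 2 | the host opened door 3) = (1/3) / (8/21) = 7/8.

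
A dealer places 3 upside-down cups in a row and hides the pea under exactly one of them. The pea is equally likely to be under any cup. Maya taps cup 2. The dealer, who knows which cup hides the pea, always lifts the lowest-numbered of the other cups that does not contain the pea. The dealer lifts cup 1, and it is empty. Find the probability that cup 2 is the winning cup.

Apply Bayes' rule, conditioning on where the pea actually is.
If it is under cup 1 (prior 1/3): the dealer opened cup 1, so this case is ruled out; weight (1/3)·0 = 0.
If it is under either of cups 2 and 3 (prior 1/3 each): cup 1 is the lowest-numbered option available, probability 1; weight (1/3)·1 = 1/3 each.
The weights sum to 2/3.
So P(the pea under cup 2 | the dealer opened cup 1) = (1/3) / (2/3) = 1/2.

1/2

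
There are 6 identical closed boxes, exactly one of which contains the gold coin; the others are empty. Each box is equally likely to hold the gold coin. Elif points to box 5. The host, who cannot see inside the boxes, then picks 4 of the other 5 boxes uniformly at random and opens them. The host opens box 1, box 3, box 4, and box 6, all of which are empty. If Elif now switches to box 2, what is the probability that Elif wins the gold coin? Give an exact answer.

Consider each possible location of the gold coin in turn.
If it is in any of boxes 1, 3, 4, and 6 (prior 1/6 each): that box was opened and seen not to hold the prize — ruled out; weight (1/6)·0 = 0 each.
If it is in either of boxes 2 and 5 (prior 1/6 each): the host picks exactly this set with probability 1/5 regardless, and none is the prize; weight (1/6)·(1/5) = 1/30 each.
The weights sum to 1/15.
So P(the gold coin in box 2 | the host opened box 1, box 3, box 4, and box 6) = (1/30) / (1/15) = 1/2.

1/2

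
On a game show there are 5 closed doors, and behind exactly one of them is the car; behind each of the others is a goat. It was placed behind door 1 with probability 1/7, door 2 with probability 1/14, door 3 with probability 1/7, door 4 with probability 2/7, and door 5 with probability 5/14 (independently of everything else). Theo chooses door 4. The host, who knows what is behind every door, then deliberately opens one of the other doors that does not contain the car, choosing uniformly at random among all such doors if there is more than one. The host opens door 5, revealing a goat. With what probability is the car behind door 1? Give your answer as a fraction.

1/4

Consider each possible location of the car in turn.
If it is behind either of doors 1 and 3 (prior 1/7 each): the host has 3 equally likely choices, so probability 1/3; weight (1/7)·(1/3) = 1/21 each.
If it is behind door 2 (prior 1/14): the host has 3 equally likely choices, so probability 1/3; weight (1/14)·(1/3) = 1/42.
If it is behind door 4 (prior 2/7): the host has 4 equally likely choices, so probability 1/4; weight (2/7)·(1/4) = 1/14.
If it is behind door 5 (prior 5/14): the host opened door 5, so this case is ruled out; weight (5/14)·0 = 0.
The weights sum to 4/21.
So P(the car behind door 1 | the host opened door 5) = (1/21) / (4/21) = 1/4.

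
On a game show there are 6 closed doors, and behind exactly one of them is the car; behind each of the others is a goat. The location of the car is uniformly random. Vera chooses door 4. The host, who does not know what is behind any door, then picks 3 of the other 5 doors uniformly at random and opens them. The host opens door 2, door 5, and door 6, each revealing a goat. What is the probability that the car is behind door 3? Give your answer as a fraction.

Consider each possible location of the car in turn.
If it is behind any of doors 1, 3, and 4 (prior 1/6 each): the host picks exactly this set with probability 1/10 regardless, and none is the prize; weight (1/6)·(1/10) = 1/60 each.
If it is behind any of doors 2, 5, and 6 (prior 1/6 each): that door was opened and seen not to hold the prize — ruled out; weight (1/6)·0 = 0 each.
The weights sum to 1/20.
So P(the car behind door 3 | the host opened door 2, door 5, and door 6) = (1/60) / (1/20) = 1/3.

1/3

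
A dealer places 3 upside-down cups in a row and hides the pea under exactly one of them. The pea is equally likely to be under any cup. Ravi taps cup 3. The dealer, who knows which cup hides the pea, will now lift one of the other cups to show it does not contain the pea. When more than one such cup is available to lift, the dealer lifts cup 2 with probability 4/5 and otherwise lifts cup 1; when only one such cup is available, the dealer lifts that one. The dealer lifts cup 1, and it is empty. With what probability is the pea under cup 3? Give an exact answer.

Condition on the true location of the pea.
If it is under cup 1 (prior 1/3): the dealer opened cup 1, so this case is ruled out; weight (1/3)·0 = 0.
If it is under cup 2 (prior 1/3): only cup 1 is available, probability 1; weight (1/3)·1 = 1/3.
If it is under cup 3 (prior 1/3): cup 2 is available but not opened, probability 1/5; weight (1/3)·(1/5) = 1/15.
The weights sum to 2/5.
So P(the pea under cup 3 | the dealer opened cup 1) = (1/15) / (2/5) = 1/6.

1/6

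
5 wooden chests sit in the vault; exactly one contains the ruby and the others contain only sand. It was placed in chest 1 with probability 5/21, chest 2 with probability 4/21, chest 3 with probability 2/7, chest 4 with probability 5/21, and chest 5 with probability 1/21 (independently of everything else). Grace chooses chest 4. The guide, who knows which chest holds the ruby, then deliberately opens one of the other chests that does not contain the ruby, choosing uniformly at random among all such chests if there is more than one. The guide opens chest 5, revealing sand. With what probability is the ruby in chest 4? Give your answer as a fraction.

1/5

Consider each possible location of the ruby in turn.
If it is in chest 1 (prior 5/21): the guide has 3 equally likely choices, so probability 1/3; weight (5/21)·(1/3) = 5/63.
If it is in chest 2 (prior 4/21): the guide has 3 equally likely choices, so probability 1/3; weight (4/21)·(1/3) = 4/63.
If it is in chest 3 (prior 2/7): the guide has 3 equally likely choices, so probability 1/3; weight (2/7)·(1/3) = 2/21.
If it is in chest 4 (prior 5/21): the guide has 4 equally likely choices, so probability 1/4; weight (5/21)·(1/4) = 5/84.
If it is in chest 5 (prior 1/21): the guide opened chest 5, so this case is ruled out; weight (1/21)·0 = 0.
The weights sum to 25/84.
So P(the ruby in chest 4 | the guide opened chest 5) = (5/84) / (25/84) = 1/5.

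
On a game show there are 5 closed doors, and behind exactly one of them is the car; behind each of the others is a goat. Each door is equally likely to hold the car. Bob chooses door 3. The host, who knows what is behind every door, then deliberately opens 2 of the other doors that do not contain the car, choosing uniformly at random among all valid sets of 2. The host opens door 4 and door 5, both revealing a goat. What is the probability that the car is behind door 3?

Consider each possible location of the car in turn.
If it is behind either of doors 1 and 2 (prior 1/5 each): the host has 3 equally likely choices, so probability 1/3; weight (1/5)·(1/3) = 1/15 each.
If it is behind door 3 (prior 1/5): the host has 6 equally likely choices, so probability 1/6; weight (1/5)·(1/6) = 1/30.
If it is behind either of doors 4 and 5 (prior 1/5 each): that door was opened and seen not to hold the prize — ruled out; weight (1/5)·0 = 0 each.
The weights sum to 1/6.
So P(the car behind door 3 | the host opened door 4 and door 5) = (1/30) / (1/6) = 1/5.

1/5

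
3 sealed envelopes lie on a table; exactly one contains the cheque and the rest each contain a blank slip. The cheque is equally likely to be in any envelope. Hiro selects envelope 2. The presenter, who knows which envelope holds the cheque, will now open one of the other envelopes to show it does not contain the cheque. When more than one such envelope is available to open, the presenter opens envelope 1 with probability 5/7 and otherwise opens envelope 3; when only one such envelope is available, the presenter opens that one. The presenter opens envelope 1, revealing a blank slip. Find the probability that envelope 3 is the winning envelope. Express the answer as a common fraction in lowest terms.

Condition on the true location of the cheque.
If it is in envelope 1 (prior 1/3): the presenter opened envelope 1, so this case is ruled out; weight (1/3)·0 = 0.
If it is in envelope 2 (prior 1/3): envelope 1 is available, opened with probability 5/7; weight (1/3)·(5/7) = 5/21.
If it is in envelope 3 (prior 1/3): only envelope 1 is available, probability 1; weight (1/3)·1 = 1/3.
The weights sum to 4/7.
So P(the cheque in envelope 3 | the presenter opened envelope 1) = (1/3) / (4/7) = 7/12.

7/12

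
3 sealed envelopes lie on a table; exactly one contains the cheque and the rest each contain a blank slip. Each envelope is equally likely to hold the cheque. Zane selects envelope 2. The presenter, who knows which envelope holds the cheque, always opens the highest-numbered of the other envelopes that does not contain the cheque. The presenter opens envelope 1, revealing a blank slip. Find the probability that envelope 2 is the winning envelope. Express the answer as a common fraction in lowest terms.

0

Apply Bayes' rule, conditioning on where the cheque actually is.
If it is in envelope 1 (prior 1/3): the presenter opened envelope 1, so this case is ruled out; weight (1/3)·0 = 0.
If it is in envelope 2 (prior 1/3): the presenter would have opened envelope 3 instead, probability 0; weight (1/3)·0 = 0.
If it is in envelope 3 (prior 1/3): envelope 1 is the highest-numbered option available, probability 1; weight (1/3)·1 = 1/3.
The weights sum to 1/3.
So P(the cheque in envelope 2 | the presenter opened envelope 1) = 0 / (1/3) = 0.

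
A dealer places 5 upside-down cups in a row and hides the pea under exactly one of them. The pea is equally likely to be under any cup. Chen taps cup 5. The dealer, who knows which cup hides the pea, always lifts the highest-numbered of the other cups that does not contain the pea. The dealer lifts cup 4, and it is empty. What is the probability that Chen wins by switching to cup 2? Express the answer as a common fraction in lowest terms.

Apply Bayes' rule, conditioning on where the pea actually is.
If it is under any of cups 1, 2, 3, and 5 (prior 1/5 each): cup 4 is the highest-numbered option available, probability 1; weight (1/5)·1 = 1/5 each.
If it is under cup 4 (prior 1/5): the dealer opened cup 4, so this case is ruled out; weight (1/5)·0 = 0.
The weights sum to 4/5.
So P(the pea under cup 2 | the dealer opened cup 4) = (1/5) / (4/5) = 1/4.

1/4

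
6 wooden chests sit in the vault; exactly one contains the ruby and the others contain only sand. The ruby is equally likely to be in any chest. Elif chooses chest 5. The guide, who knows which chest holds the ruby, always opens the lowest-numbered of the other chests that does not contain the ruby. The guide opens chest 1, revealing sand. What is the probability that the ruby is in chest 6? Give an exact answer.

Consider each possible location of the ruby in turn.
If it is in chest 1 (prior 1/6): the guide opened chest 1, so this case is ruled out; weight (1/6)·0 = 0.
If it is in any of chests 2, 3, 4, 5, and 6 (prior 1/6 each): chest 1 is the lowest-numbered option available, probability 1; weight (1/6)·1 = 1/6 each.
The weights sum to 5/6.
So P(the ruby in chest 6 | the guide opened chest 1) = (1/6) / (5/6) = 1/5.

1/5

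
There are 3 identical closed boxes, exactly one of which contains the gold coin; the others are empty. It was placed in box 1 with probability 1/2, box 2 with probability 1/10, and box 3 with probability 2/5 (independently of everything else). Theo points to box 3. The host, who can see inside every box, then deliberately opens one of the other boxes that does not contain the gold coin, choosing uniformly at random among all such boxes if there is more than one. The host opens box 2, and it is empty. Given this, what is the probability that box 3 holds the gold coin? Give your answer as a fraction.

2/7

Consider each possible location of the gold coin in turn.
If it is in box 1 (prior 1/2): the host has no choice, probability 1; weight (1/2)·1 = 1/2.
If it is in box 2 (prior 1/10): the host opened box 2, so this case is ruled out; weight (1/10)·0 = 0.
If it is in box 3 (prior 2/5): the host has 2 equally likely choices, so probability 1/2; weight (2/5)·(1/2) = 1/5.
The weights sum to 7/10.
So P(the gold coin in box 3 | the host opened box 2) = (1/5) / (7/10) = 2/7.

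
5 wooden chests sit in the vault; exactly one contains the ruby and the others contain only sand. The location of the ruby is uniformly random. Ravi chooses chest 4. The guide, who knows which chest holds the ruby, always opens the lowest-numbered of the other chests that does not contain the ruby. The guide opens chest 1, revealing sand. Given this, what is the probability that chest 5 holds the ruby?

1/4

Consider each possible location of the ruby in turn.
If it is in chest 1 (prior 1/5): the guide opened chest 1, so this case is ruled out; weight (1/5)·0 = 0.
If it is in any of chests 2, 3, 4, and 5 (prior 1/5 each): chest 1 is the lowest-numbered option available, probability 1; weight (1/5)·1 = 1/5 each.
The weights sum to 4/5.
So P(the ruby in chest 5 | the guide opened chest 1) = (1/5) / (4/5) = 1/4.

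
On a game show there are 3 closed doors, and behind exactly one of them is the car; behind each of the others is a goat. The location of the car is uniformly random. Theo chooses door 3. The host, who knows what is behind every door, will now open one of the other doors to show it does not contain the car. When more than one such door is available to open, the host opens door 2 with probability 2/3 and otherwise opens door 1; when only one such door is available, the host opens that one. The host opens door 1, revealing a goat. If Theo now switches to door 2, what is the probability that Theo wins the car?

3/4

Apply Bayes' rule, conditioning on where the car actually is.
If it is behind door 1 (prior 1/3): the host opened door 1, so this case is ruled out; weight (1/3)·0 = 0.
If it is behind door 2 (prior 1/3): only door 1 is available, probability 1; weight (1/3)·1 = 1/3.
If it is behind door 3 (prior 1/3): door 2 is available but not opened, probability 1/3; weight (1/3)·(1/3) = 1/9.
The weights sum to 4/9.
So P(the car behind door 2 | the host opened door 1) = (1/3) / (4/9) = 3/4.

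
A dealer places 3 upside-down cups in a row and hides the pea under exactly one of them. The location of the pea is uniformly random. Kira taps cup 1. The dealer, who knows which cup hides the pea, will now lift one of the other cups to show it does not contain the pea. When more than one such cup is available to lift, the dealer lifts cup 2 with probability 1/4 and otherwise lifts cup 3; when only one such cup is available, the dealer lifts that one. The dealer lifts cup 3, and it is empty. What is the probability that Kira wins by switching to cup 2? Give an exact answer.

4/7

Consider each possible location of the pea in turn.
If it is under cup 1 (prior 1/3): cup 2 is available but not opened, probability 3/4; weight (1/3)·(3/4) = 1/4.
If it is under cup 2 (prior 1/3): only cup 3 is available, probability 1; weight (1/3)·1 = 1/3.
If it is under cup 3 (prior 1/3): the dealer opened cup 3, so this case is ruled out; weight (1/3)·0 = 0.
The weights sum to 7/12.
So P(the pea under cup 2 | the dealer opened cup 3) = (1/3) / (7/12) = 4/7.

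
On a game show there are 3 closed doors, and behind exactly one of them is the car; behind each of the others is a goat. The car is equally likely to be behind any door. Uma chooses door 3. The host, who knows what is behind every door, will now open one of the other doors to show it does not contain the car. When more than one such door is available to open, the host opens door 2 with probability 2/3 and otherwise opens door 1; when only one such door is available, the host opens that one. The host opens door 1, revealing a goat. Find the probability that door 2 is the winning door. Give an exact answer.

3/4

Consider each possible location of the car in turn.
If it is behind door 1 (prior 1/3): the host opened door 1, so this case is ruled out; weight (1/3)·0 = 0.
If it is behind door 2 (prior 1/3): only door 1 is available, probability 1; weight (1/3)·1 = 1/3.
If it is behind door 3 (prior 1/3): door 2 is available but not opened, probability 1/3; weight (1/3)·(1/3) = 1/9.
The weights sum to 4/9.
So P(the car behind door 2 | the host opened door 1) = (1/3) / (4/9) = 3/4.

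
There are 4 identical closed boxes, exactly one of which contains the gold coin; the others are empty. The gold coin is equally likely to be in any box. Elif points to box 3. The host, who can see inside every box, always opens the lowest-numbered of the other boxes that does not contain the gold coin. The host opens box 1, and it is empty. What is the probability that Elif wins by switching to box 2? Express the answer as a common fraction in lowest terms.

Consider each possible location of the gold coin in turn.
If it is in box 1 (prior 1/4): the host opened box 1, so this case is ruled out; weight (1/4)·0 = 0.
If it is in any of boxes 2, 3, and 4 (prior 1/4 each): box 1 is the lowest-numbered option available, probability 1; weight (1/4)·1 = 1/4 each.
The weights sum to 3/4.
So P(the gold coin in box 2 | the host opened box 1) = (1/4) / (3/4) = 1/3.

1/3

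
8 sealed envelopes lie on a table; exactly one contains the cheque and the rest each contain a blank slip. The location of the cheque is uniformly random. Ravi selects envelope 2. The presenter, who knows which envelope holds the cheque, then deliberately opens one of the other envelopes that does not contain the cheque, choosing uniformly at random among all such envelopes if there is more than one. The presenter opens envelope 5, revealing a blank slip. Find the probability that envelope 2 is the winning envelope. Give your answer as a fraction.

Apply Bayes' rule, conditioning on where the cheque actually is.
If it is in any of envelopes 1, 3, 4, 6, 7, and 8 (prior 1/8 each): the presenter has 6 equally likely choices, so probability 1/6; weight (1/8)·(1/6) = 1/48 each.
If it is in envelope 2 (prior 1/8): the presenter has 7 equally likely choices, so probability 1/7; weight (1/8)·(1/7) = 1/56.
If it is in envelope 5 (prior 1/8): the presenter opened envelope 5, so this case is ruled out; weight (1/8)·0 = 0.
The weights sum to 1/7.
So P(the cheque in envelope 2 | the presenter opened envelope 5) = (1/56) / (1/7) = 1/8.

1/8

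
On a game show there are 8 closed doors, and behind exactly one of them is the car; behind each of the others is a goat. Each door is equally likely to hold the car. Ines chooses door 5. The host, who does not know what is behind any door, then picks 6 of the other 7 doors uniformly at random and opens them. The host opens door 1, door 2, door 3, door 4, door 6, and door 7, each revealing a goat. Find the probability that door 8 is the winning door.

1/2

Condition on the true location of the car.
If it is behind any of doors 1, 2, 3, 4, 6, and 7 (prior 1/8 each): that door was opened and seen not to hold the prize — ruled out; weight (1/8)·0 = 0 each.
If it is behind either of doors 5 and 8 (prior 1/8 each): the host picks exactly this set with probability 1/7 regardless, and none is the prize; weight (1/8)·(1/7) = 1/56 each.
The weights sum to 1/28.
So P(the car behind door 8 | the host opened door 1, door 2, door 3, door 4, door 6, and door 7) = (1/56) / (1/28) = 1/2.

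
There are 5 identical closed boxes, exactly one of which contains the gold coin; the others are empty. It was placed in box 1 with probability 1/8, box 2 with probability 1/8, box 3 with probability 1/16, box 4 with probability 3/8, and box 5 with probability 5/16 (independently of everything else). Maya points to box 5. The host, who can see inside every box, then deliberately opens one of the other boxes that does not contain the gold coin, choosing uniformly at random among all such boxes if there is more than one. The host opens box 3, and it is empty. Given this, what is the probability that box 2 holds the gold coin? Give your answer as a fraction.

8/55

Consider each possible location of the gold coin in turn.
If it is in either of boxes 1 and 2 (prior 1/8 each): the host has 3 equally likely choices, so probability 1/3; weight (1/8)·(1/3) = 1/24 each.
If it is in box 3 (prior 1/16): the host opened box 3, so this case is ruled out; weight (1/16)·0 = 0.
If it is in box 4 (prior 3/8): the host has 3 equally likely choices, so probability 1/3; weight (3/8)·(1/3) = 1/8.
If it is in box 5 (prior 5/16): the host has 4 equally likely choices, so probability 1/4; weight (5/16)·(1/4) = 5/64.
The weights sum to 55/192.
So P(the gold coin in box 2 | the host opened box 3) = (1/24) / (55/192) = 8/55.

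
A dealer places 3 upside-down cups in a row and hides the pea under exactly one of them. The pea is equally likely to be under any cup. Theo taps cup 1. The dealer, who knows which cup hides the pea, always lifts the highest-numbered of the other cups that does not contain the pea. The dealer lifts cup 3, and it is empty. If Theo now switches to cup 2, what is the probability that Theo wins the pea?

Condition on the true location of the pea.
If it is under either of cups 1 and 2 (prior 1/3 each): cup 3 is the highest-numbered option available, probability 1; weight (1/3)·1 = 1/3 each.
If it is under cup 3 (prior 1/3): the dealer opened cup 3, so this case is ruled out; weight (1/3)·0 = 0.
The weights sum to 2/3.
So P(the pea under cup 2 | the dealer opened cup 3) = (1/3) / (2/3) = 1/2.

1/2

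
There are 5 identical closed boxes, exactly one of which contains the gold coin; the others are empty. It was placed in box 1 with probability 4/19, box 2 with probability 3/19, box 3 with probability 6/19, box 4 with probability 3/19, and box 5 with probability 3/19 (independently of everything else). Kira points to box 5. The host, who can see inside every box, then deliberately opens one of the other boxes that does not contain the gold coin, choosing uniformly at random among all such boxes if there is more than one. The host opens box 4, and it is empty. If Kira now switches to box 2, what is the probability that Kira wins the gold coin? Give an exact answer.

Consider each possible location of the gold coin in turn.
If it is in box 1 (prior 4/19): the host has 3 equally likely choices, so probability 1/3; weight (4/19)·(1/3) = 4/57.
If it is in box 2 (prior 3/19): the host has 3 equally likely choices, so probability 1/3; weight (3/19)·(1/3) = 1/19.
If it is in box 3 (prior 6/19): the host has 3 equally likely choices, so probability 1/3; weight (6/19)·(1/3) = 2/19.
If it is in box 4 (prior 3/19): the host opened box 4, so this case is ruled out; weight (3/19)·0 = 0.
If it is in box 5 (prior 3/19): the host has 4 equally likely choices, so probability 1/4; weight (3/19)·(1/4) = 3/76.
The weights sum to 61/228.
So P(the gold coin in box 2 | the host opened box 4) = (1/19) / (61/228) = 12/61.

12/61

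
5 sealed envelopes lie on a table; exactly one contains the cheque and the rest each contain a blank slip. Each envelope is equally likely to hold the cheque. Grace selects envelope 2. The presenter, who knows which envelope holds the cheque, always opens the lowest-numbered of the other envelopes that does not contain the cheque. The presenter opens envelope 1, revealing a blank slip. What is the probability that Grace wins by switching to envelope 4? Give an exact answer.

Condition on the true location of the cheque.
If it is in envelope 1 (prior 1/5): the presenter opened envelope 1, so this case is ruled out; weight (1/5)·0 = 0.
If it is in any of envelopes 2, 3, 4, and 5 (prior 1/5 each): envelope 1 is the lowest-numbered option available, probability 1; weight (1/5)·1 = 1/5 each.
The weights sum to 4/5.
So P(the cheque in envelope 4 | the presenter opened envelope 1) = (1/5) / (4/5) = 1/4.

1/4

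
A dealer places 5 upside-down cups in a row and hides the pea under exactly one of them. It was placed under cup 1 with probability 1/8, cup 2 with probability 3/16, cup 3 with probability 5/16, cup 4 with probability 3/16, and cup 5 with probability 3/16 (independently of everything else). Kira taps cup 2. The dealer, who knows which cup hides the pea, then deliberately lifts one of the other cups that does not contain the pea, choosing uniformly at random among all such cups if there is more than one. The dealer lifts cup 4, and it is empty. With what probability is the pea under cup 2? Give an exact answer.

Apply Bayes' rule, conditioning on where the pea actually is.
If it is under cup 1 (prior 1/8): the dealer has 3 equally likely choices, so probability 1/3; weight (1/8)·(1/3) = 1/24.
If it is under cup 2 (prior 3/16): the dealer has 4 equally likely choices, so probability 1/4; weight (3/16)·(1/4) = 3/64.
If it is under cup 3 (prior 5/16): the dealer has 3 equally likely choices, so probability 1/3; weight (5/16)·(1/3) = 5/48.
If it is under cup 4 (prior 3/16): the dealer opened cup 4, so this case is ruled out; weight (3/16)·0 = 0.
If it is under cup 5 (prior 3/16): the dealer has 3 equally likely choices, so probability 1/3; weight (3/16)·(1/3) = 1/16.
The weights sum to 49/192.
So P(the pea under cup 2 | the dealer opened cup 4) = (3/64) / (49/192) = 9/49.

9/49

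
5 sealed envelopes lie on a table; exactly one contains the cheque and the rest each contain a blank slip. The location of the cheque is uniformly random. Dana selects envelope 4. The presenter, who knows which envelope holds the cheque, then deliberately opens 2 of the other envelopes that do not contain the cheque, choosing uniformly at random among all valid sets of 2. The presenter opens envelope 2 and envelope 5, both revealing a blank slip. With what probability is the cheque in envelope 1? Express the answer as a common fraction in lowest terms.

2/5

Apply Bayes' rule, conditioning on where the cheque actually is.
If it is in either of envelopes 1 and 3 (prior 1/5 each): the presenter has 3 equally likely choices, so probability 1/3; weight (1/5)·(1/3) = 1/15 each.
If it is in either of envelopes 2 and 5 (prior 1/5 each): that envelope was opened and seen not to hold the prize — ruled out; weight (1/5)·0 = 0 each.
If it is in envelope 4 (prior 1/5): the presenter has 6 equally likely choices, so probability 1/6; weight (1/5)·(1/6) = 1/30.
The weights sum to 1/6.
So P(the cheque in envelope 1 | the presenter opened envelope 2 and envelope 5) = (1/15) / (1/6) = 2/5.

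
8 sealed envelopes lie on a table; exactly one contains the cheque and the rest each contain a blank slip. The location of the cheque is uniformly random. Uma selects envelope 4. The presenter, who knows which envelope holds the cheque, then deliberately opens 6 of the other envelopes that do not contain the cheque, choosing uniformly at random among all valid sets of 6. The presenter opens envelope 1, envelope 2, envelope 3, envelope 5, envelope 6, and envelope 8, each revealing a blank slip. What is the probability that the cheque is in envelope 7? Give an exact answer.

Apply Bayes' rule, conditioning on where the cheque actually is.
If it is in any of envelopes 1, 2, 3, 5, 6, and 8 (prior 1/8 each): that envelope was opened and seen not to hold the prize — ruled out; weight (1/8)·0 = 0 each.
If it is in envelope 4 (prior 1/8): the presenter has 7 equally likely choices, so probability 1/7; weight (1/8)·(1/7) = 1/56.
If it is in envelope 7 (prior 1/8): the presenter has no choice, probability 1; weight (1/8)·1 = 1/8.
The weights sum to 1/7.
So P(the cheque in envelope 7 | the presenter opened envelope 1, envelope 2, envelope 3, envelope 5, envelope 6, and envelope 8) = (1/8) / (1/7) = 7/8.

7/8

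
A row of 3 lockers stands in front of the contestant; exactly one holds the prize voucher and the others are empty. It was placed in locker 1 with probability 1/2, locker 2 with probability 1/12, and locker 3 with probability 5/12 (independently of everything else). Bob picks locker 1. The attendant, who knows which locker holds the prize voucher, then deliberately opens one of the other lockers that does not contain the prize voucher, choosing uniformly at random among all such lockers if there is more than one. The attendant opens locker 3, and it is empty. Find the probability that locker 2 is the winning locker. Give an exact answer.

Consider each possible location of the prize voucher in turn.
If it is in locker 1 (prior 1/2): the attendant has 2 equally likely choices, so probability 1/2; weight (1/2)·(1/2) = 1/4.
If it is in locker 2 (prior 1/12): the attendant has no choice, probability 1; weight (1/12)·1 = 1/12.
If it is in locker 3 (prior 5/12): the attendant opened locker 3, so this case is ruled out; weight (5/12)·0 = 0.
The weights sum to 1/3.
So P(the prize voucher in locker 2 | the attendant opened locker 3) = (1/12) / (1/3) = 1/4.

1/4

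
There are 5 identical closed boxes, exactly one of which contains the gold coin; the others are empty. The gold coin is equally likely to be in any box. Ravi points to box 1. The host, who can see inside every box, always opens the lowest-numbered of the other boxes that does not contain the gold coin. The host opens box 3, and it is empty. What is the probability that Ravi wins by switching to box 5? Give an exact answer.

0

Condition on the true location of the gold coin.
If it is in any of boxes 1, 4, and 5 (prior 1/5 each): the host would have opened box 2 instead, probability 0; weight (1/5)·0 = 0 each.
If it is in box 2 (prior 1/5): box 3 is the lowest-numbered option available, probability 1; weight (1/5)·1 = 1/5.
If it is in box 3 (prior 1/5): the host opened box 3, so this case is ruled out; weight (1/5)·0 = 0.
The weights sum to 1/5.
So P(the gold coin in box 5 | the host opened box 3) = 0 / (1/5) = 0.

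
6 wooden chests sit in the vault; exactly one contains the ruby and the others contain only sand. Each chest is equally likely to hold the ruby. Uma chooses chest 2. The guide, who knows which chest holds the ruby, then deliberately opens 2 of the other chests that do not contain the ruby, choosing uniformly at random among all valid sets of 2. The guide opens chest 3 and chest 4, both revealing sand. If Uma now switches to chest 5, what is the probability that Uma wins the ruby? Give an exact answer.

5/18

Apply Bayes' rule, conditioning on where the ruby actually is.
If it is in any of chests 1, 5, and 6 (prior 1/6 each): the guide has 6 equally likely choices, so probability 1/6; weight (1/6)·(1/6) = 1/36 each.
If it is in chest 2 (prior 1/6): the guide has 10 equally likely choices, so probability 1/10; weight (1/6)·(1/10) = 1/60.
If it is in either of chests 3 and 4 (prior 1/6 each): that chest was opened and seen not to hold the prize — ruled out; weight (1/6)·0 = 0 each.
The weights sum to 1/10.
So P(the ruby in chest 5 | the guide opened chest 3 and chest 4) = (1/36) / (1/10) = 5/18.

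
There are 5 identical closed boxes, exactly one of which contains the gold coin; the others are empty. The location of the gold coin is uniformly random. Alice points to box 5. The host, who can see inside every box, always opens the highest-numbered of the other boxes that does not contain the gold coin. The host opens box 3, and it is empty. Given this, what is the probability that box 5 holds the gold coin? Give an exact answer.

0

Apply Bayes' rule, conditioning on where the gold coin actually is.
If it is in any of boxes 1, 2, and 5 (prior 1/5 each): the host would have opened box 4 instead, probability 0; weight (1/5)·0 = 0 each.
If it is in box 3 (prior 1/5): the host opened box 3, so this case is ruled out; weight (1/5)·0 = 0.
If it is in box 4 (prior 1/5): box 3 is the highest-numbered option available, probability 1; weight (1/5)·1 = 1/5.
The weights sum to 1/5.
So P(the gold coin in box 5 | the host opened box 3) = 0 / (1/5) = 0.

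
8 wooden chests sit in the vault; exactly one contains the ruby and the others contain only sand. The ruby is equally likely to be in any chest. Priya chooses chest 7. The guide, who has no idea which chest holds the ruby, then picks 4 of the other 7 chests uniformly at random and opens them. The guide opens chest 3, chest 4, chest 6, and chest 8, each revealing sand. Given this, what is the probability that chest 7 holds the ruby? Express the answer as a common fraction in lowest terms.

Apply Bayes' rule, conditioning on where the ruby actually is.
If it is in any of chests 1, 2, 5, and 7 (prior 1/8 each): the guide picks exactly this set with probability 1/35 regardless, and none is the prize; weight (1/8)·(1/35) = 1/280 each.
If it is in any of chests 3, 4, 6, and 8 (prior 1/8 each): that chest was opened and seen not to hold the prize — ruled out; weight (1/8)·0 = 0 each.
The weights sum to 1/70.
So P(the ruby in chest 7 | the guide opened chest 3, chest 4, chest 6, and chest 8) = (1/280) / (1/70) = 1/4.

1/4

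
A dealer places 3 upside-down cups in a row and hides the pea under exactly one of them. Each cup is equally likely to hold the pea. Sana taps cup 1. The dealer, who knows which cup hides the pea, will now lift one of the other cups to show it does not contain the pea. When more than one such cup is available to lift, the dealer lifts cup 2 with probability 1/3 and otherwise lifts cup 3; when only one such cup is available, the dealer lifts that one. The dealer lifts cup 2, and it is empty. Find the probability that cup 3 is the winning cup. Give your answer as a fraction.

Consider each possible location of the pea in turn.
If it is under cup 1 (prior 1/3): cup 2 is available, opened with probability 1/3; weight (1/3)·(1/3) = 1/9.
If it is under cup 2 (prior 1/3): the dealer opened cup 2, so this case is ruled out; weight (1/3)·0 = 0.
If it is under cup 3 (prior 1/3): only cup 2 is available, probability 1; weight (1/3)·1 = 1/3.
The weights sum to 4/9.
So P(the pea under cup 3 | the dealer opened cup 2) = (1/3) / (4/9) = 3/4.

3/4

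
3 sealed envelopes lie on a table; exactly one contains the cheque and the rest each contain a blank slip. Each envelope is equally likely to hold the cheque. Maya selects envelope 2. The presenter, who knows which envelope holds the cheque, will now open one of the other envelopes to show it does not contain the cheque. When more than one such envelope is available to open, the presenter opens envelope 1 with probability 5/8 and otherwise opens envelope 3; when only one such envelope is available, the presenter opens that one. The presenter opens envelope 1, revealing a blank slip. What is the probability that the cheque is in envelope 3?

Consider each possible location of the cheque in turn.
If it is in envelope 1 (prior 1/3): the presenter opened envelope 1, so this case is ruled out; weight (1/3)·0 = 0.
If it is in envelope 2 (prior 1/3): envelope 1 is available, opened with probability 5/8; weight (1/3)·(5/8) = 5/24.
If it is in envelope 3 (prior 1/3): only envelope 1 is available, probability 1; weight (1/3)·1 = 1/3.
The weights sum to 13/24.
So P(the cheque in envelope 3 | the presenter opened envelope 1) = (1/3) / (13/24) = 8/13.

8/13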